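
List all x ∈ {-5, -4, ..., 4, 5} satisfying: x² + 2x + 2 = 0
Over all integers in [-5, 5], LHS − RHS is always positive; it is smallest at x = -1, where it equals 1:
x = -1: LHS = (-1)² + 2·(-1) + 2 = 1; 1 = 0 — FAILS
At the ends of the range:
x = -5: LHS = (-5)² + 2·(-5) + 2 = 17; 17 = 0 — FAILS
x = 5: LHS = 5² + 2·5 + 2 = 37; 37 = 0 — FAILS
Hence LHS − RHS is never 0, i.e. the two sides are never equal, so the claimed relation (=) fails for every integer in [-5, 5].

Answer: None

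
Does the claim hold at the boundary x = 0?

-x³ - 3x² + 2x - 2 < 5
x = 0: LHS = -0³ - 3·0² + 2·0 - 2 = -2; -2 < 5 — holds

The relation is satisfied at x = 0.

Answer: Yes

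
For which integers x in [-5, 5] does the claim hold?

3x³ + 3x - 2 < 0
Holds for: {-5, -4, -3, -2, -1, 0}
Fails for: {1, 2, 3, 4, 5}

Answer: {-5, -4, -3, -2, -1, 0}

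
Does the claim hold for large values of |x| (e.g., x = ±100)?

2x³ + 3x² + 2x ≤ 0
x = 100: LHS = 2·100³ + 3·100² + 2·100 = 2030200; 2030200 ≤ 0 — FAILS
x = -100: LHS = 2·(-100)³ + 3·(-100)² + 2·(-100) = -1970200; -1970200 ≤ 0 — holds

Answer: Partially: fails for x = 100, holds for x = -100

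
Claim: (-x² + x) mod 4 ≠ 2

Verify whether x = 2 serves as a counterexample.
Substitute x = 2 into the relation:
x = 2: LHS = (-2² + 2) mod 4 = (-2) mod 4 = 2; 2 ≠ 2 — FAILS

Since the claim fails at x = 2, this value is a counterexample.

Answer: Yes, x = 2 is a counterexample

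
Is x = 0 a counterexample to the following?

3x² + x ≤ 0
Substitute x = 0 into the relation:
x = 0: LHS = 3·0² + 0 = 0; 0 ≤ 0 — holds

The claim holds here, so x = 0 is not a counterexample. (A counterexample exists elsewhere, e.g. x = 1.)

Answer: No, x = 0 is not a counterexample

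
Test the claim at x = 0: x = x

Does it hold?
x = 0: 0 = 0 — holds

The relation is satisfied at x = 0.

Answer: Yes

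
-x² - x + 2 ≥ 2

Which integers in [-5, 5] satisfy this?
Holds for: {-1, 0}
Fails for: {-5, -4, -3, -2, 1, 2, 3, 4, 5}

Answer: {-1, 0}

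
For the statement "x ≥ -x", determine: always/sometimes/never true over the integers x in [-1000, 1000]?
Holds at x = 0: RHS = -0 = 0; 0 ≥ 0 — holds
Fails at x = -1: RHS = -(-1) = 1; -1 ≥ 1 — FAILS
It is satisfied by some integers in the range but not all.

Answer: Sometimes true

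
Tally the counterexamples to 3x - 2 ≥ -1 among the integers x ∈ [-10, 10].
Counterexamples in [-10, 10]: {-10, -9, -8, -7, -6, -5, -4, -3, -2, -1, 0}.

Counting them gives 11 values.

Answer: 11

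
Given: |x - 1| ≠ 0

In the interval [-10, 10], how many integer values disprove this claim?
Counterexamples in [-10, 10]: {1}.

Counting them gives 1 values.

Answer: 1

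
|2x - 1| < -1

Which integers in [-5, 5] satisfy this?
An absolute value is never negative, so the left side is ≥ 0 for every x, while the right side is -1. Tightest case in [-5, 5] is x = 0:
x = 0: LHS = |2·0 - 1| = |-1| = 1; 1 < -1 — FAILS
Hence LHS − RHS is never negative, i.e. LHS ≥ RHS throughout, so the claimed relation (<) fails for every integer in [-5, 5].

Answer: None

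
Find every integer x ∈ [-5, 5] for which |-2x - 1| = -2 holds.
An absolute value is never negative, so the left side is ≥ 0 for every x, while the right side is -2. Tightest case in [-5, 5] is x = 0:
x = 0: LHS = |-2·0 - 1| = |-1| = 1; 1 = -2 — FAILS
Hence LHS − RHS is never 0, i.e. the two sides are never equal, so the claimed relation (=) fails for every integer in [-5, 5].

Answer: None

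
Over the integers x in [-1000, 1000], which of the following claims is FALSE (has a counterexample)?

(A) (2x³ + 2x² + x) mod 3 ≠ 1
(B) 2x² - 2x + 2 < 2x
(A) For a polynomial with integer coefficients, its value mod 3 depends only on x mod 3, so it suffices to check one representative of each residue class, x = 0, 1, 2:
x = 0: LHS = (2·0³ + 2·0² + 0) mod 3 = 0 mod 3 = 0; 0 ≠ 1 — holds
x = 1: LHS = (2·1³ + 2·1² + 1) mod 3 = 5 mod 3 = 2; 2 ≠ 1 — holds
x = 2: LHS = (2·2³ + 2·2² + 2) mod 3 = 26 mod 3 = 2; 2 ≠ 1 — holds
The relation holds in every residue class, so the relation holds for every integer in [-1000, 1000].

(B) x = 0: LHS = 2·0² - 2·0 + 2 = 2, RHS = 2·0 = 0; 2 < 0 — FAILS

Only (B) has a counterexample.

Answer: B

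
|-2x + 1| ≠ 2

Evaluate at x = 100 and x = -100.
x = 100: LHS = |-2·100 + 1| = |-199| = 199; 199 ≠ 2 — holds
x = -100: LHS = |-2·(-100) + 1| = |201| = 201; 201 ≠ 2 — holds

Answer: Yes, holds for both x = 100 and x = -100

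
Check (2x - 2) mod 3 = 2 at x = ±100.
x = 100: LHS = (2·100 - 2) mod 3 = 198 mod 3 = 0; 0 = 2 — FAILS
x = -100: LHS = (2·(-100) - 2) mod 3 = (-202) mod 3 = 2; 2 = 2 — holds

Answer: Partially: fails for x = 100, holds for x = -100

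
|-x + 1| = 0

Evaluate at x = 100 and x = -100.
x = 100: LHS = |-100 + 1| = |-99| = 99; 99 = 0 — FAILS
x = -100: LHS = |-(-100) + 1| = |101| = 101; 101 = 0 — FAILS

Answer: No, fails for both x = 100 and x = -100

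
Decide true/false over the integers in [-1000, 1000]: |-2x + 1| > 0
Over all integers in [-1000, 1000], LHS − RHS is smallest at x = 0, where it equals 1:
x = 0: LHS = |-2·0 + 1| = |1| = 1; 1 > 0 — holds
At the ends of the range:
x = -1000: LHS = |-2·(-1000) + 1| = |2001| = 2001; 2001 > 0 — holds
x = 1000: LHS = |-2·1000 + 1| = |-1999| = 1999; 1999 > 0 — holds
Hence LHS − RHS is never zero or negative, i.e. LHS > RHS throughout, so the relation holds for every integer in [-1000, 1000].

No counterexample exists.

Answer: True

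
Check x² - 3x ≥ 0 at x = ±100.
x = 100: LHS = 100² - 3·100 = 9700; 9700 ≥ 0 — holds
x = -100: LHS = (-100)² - 3·(-100) = 10300; 10300 ≥ 0 — holds

Answer: Yes, holds for both x = 100 and x = -100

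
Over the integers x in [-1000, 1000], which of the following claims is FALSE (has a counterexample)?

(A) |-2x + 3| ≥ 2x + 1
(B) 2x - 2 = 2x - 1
(A) x = 1: LHS = |-2·1 + 3| = |1| = 1, RHS = 2·1 + 1 = 3; 1 ≥ 3 — FAILS
(B) x = 0: LHS = 2·0 - 2 = -2, RHS = 2·0 - 1 = -1; -2 = -1 — FAILS

Answer: Both A and B are false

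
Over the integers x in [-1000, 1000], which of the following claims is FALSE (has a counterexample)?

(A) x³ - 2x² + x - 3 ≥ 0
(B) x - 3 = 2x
(A) x = 0: LHS = 0³ - 2·0² + 0 - 3 = -3; -3 ≥ 0 — FAILS
(B) x = 0: LHS = 0 - 3 = -3, RHS = 2·0 = 0; -3 = 0 — FAILS

Answer: Both A and B are false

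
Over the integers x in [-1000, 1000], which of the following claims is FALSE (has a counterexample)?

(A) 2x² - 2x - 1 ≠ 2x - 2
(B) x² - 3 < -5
(A) Track d = LHS − RHS over the integers in [-1000, 1000]. Equality would need d = 0, but d changes sign only between consecutive integers, jumping over 0:
x = 0: LHS = 2·0² - 2·0 - 1 = -1, RHS = 2·0 - 2 = -2; -1 ≠ -2 — holds  (d = 1)
x = 1: LHS = 2·1² - 2·1 - 1 = -1, RHS = 2·1 - 2 = 0; -1 ≠ 0 — holds  (d = -1)
x = 1: LHS = 2·1² - 2·1 - 1 = -1, RHS = 2·1 - 2 = 0; -1 ≠ 0 — holds  (d = -1)
x = 2: LHS = 2·2² - 2·2 - 1 = 3, RHS = 2·2 - 2 = 2; 3 ≠ 2 — holds  (d = 1)
Away from these crossings d keeps a constant sign, and checking every integer in [-1000, 1000] confirms d ≠ 0 throughout. Hence the two sides are never equal, so the relation holds for every integer in [-1000, 1000].

(B) x = 0: LHS = 0² - 3 = -3; -3 < -5 — FAILS

Only (B) has a counterexample.

Answer: B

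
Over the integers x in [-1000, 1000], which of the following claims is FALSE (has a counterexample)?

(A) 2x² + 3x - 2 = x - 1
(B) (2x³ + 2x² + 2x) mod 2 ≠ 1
(A) x = 0: LHS = 2·0² + 3·0 - 2 = -2, RHS = 0 - 1 = -1; -2 = -1 — FAILS

(B) For a polynomial with integer coefficients, its value mod 2 depends only on x mod 2, so it suffices to check one representative of each residue class, x = 0, 1:
x = 0: LHS = (2·0³ + 2·0² + 2·0) mod 2 = 0 mod 2 = 0; 0 ≠ 1 — holds
x = 1: LHS = (2·1³ + 2·1² + 2·1) mod 2 = 6 mod 2 = 0; 0 ≠ 1 — holds
The relation holds in every residue class, so the relation holds for every integer in [-1000, 1000].

Only (A) has a counterexample.

Answer: A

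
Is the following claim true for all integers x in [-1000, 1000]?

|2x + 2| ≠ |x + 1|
The claim fails at x = -1:
x = -1: LHS = |2·(-1) + 2| = |0| = 0, RHS = |(-1) + 1| = |0| = 0; 0 ≠ 0 — FAILS

Because a single integer refutes it, the statement is false.

Answer: False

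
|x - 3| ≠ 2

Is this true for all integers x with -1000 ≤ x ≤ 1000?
The claim fails at x = 1:
x = 1: LHS = |1 - 3| = |-2| = 2; 2 ≠ 2 — FAILS

Because a single integer refutes it, the statement is false.

Answer: False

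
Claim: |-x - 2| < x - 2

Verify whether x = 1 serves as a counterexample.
Substitute x = 1 into the relation:
x = 1: LHS = |-1 - 2| = |-3| = 3, RHS = 1 - 2 = -1; 3 < -1 — FAILS

Since the claim fails at x = 1, this value is a counterexample.

Answer: Yes, x = 1 is a counterexample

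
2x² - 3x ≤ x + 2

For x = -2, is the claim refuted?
Substitute x = -2 into the relation:
x = -2: LHS = 2·(-2)² - 3·(-2) = 14, RHS = (-2) + 2 = 0; 14 ≤ 0 — FAILS

Since the claim fails at x = -2, this value is a counterexample.

Answer: Yes, x = -2 is a counterexample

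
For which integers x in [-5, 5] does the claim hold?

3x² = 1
Track d = LHS − RHS over the integers in [-5, 5]. Equality would need d = 0, but d changes sign only between consecutive integers, jumping over 0:
x = -1: LHS = 3·(-1)² = 3; 3 = 1 — FAILS  (d = 2)
x = 0: LHS = 3·0² = 0; 0 = 1 — FAILS  (d = -1)
x = 0: LHS = 3·0² = 0; 0 = 1 — FAILS  (d = -1)
x = 1: LHS = 3·1² = 3; 3 = 1 — FAILS  (d = 2)
Away from these crossings d keeps a constant sign, and checking every integer in [-5, 5] confirms d ≠ 0 throughout. Hence the two sides are never equal, so the claimed relation (=) fails for every integer in [-5, 5].

Answer: None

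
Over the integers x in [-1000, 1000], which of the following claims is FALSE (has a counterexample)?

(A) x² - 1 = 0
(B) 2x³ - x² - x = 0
(A) x = 0: LHS = 0² - 1 = -1; -1 = 0 — FAILS
(B) x = -1: LHS = 2·(-1)³ - (-1)² - (-1) = -2; -2 = 0 — FAILS

Answer: Both A and B are false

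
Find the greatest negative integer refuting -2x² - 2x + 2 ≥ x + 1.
Testing negative integers from -1 downward:
x = -1: LHS = -2·(-1)² - 2·(-1) + 2 = 2, RHS = (-1) + 1 = 0; 2 ≥ 0 — holds
x = -2: LHS = -2·(-2)² - 2·(-2) + 2 = -2, RHS = (-2) + 1 = -1; -2 ≥ -1 — FAILS  ← closest negative counterexample to 0

Answer: x = -2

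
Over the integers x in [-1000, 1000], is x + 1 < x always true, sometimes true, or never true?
Over all integers in [-1000, 1000], LHS − RHS is smallest at x = 0, where it equals 1:
x = 0: LHS = 0 + 1 = 1; 1 < 0 — FAILS
At the ends of the range:
x = -1000: LHS = (-1000) + 1 = -999; -999 < -1000 — FAILS
x = 1000: LHS = 1000 + 1 = 1001; 1001 < 1000 — FAILS
Hence LHS − RHS is never negative, i.e. LHS ≥ RHS throughout, so the claimed relation (<) fails for every integer in [-1000, 1000].

No integer in the range satisfies it.

Answer: Never true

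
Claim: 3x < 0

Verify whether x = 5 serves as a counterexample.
Substitute x = 5 into the relation:
x = 5: LHS = 3·5 = 15; 15 < 0 — FAILS

Since the claim fails at x = 5, this value is a counterexample.

Answer: Yes, x = 5 is a counterexample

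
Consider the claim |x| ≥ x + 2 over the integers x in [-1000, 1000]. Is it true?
The claim fails at x = 0:
x = 0: LHS = |0| = 0, RHS = 0 + 2 = 2; 0 ≥ 2 — FAILS

Because a single integer refutes it, the statement is false.

Answer: False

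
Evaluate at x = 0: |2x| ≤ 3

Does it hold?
x = 0: LHS = |2·0| = |0| = 0; 0 ≤ 3 — holds

The relation is satisfied at x = 0.

Answer: Yes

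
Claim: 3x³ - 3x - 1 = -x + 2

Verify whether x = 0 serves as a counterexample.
Substitute x = 0 into the relation:
x = 0: LHS = 3·0³ - 3·0 - 1 = -1, RHS = -0 + 2 = 2; -1 = 2 — FAILS

Since the claim fails at x = 0, this value is a counterexample.

Answer: Yes, x = 0 is a counterexample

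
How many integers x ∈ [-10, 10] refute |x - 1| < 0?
Counterexamples in [-10, 10]: {-10, -9, -8, -7, -6, -5, -4, -3, -2, -1, 0, 1, 2, 3, 4, 5, 6, 7, 8, 9, 10}.

Counting them gives 21 values.

Answer: 21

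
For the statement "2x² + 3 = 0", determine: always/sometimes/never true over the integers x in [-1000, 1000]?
Over all integers in [-1000, 1000], LHS − RHS is always positive; it is smallest at x = 0, where it equals 3:
x = 0: LHS = 2·0² + 3 = 3; 3 = 0 — FAILS
At the ends of the range:
x = -1000: LHS = 2·(-1000)² + 3 = 2000003; 2000003 = 0 — FAILS
x = 1000: LHS = 2·1000² + 3 = 2000003; 2000003 = 0 — FAILS
Hence LHS − RHS is never 0, i.e. the two sides are never equal, so the claimed relation (=) fails for every integer in [-1000, 1000].

No integer in the range satisfies it.

Answer: Never true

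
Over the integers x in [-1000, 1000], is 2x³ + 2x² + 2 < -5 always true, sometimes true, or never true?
Holds at x = -2: LHS = 2·(-2)³ + 2·(-2)² + 2 = -6; -6 < -5 — holds
Fails at x = 0: LHS = 2·0³ + 2·0² + 2 = 2; 2 < -5 — FAILS
It is satisfied by some integers in the range but not all.

Answer: Sometimes true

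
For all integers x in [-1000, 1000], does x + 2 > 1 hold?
The claim fails at x = -1:
x = -1: LHS = (-1) + 2 = 1; 1 > 1 — FAILS

Because a single integer refutes it, the statement is false.

Answer: False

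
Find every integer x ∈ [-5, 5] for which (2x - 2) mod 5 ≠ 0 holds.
Holds for: {-5, -3, -2, -1, 0, 2, 3, 4, 5}
Fails for: {-4, 1}

Answer: {-5, -3, -2, -1, 0, 2, 3, 4, 5}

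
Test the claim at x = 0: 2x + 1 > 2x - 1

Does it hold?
x = 0: LHS = 2·0 + 1 = 1, RHS = 2·0 - 1 = -1; 1 > -1 — holds

The relation is satisfied at x = 0.

Answer: Yes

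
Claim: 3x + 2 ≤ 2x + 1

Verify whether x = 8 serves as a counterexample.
Substitute x = 8 into the relation:
x = 8: LHS = 3·8 + 2 = 26, RHS = 2·8 + 1 = 17; 26 ≤ 17 — FAILS

Since the claim fails at x = 8, this value is a counterexample.

Answer: Yes, x = 8 is a counterexample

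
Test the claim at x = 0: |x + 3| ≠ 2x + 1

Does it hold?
x = 0: LHS = |0 + 3| = |3| = 3, RHS = 2·0 + 1 = 1; 3 ≠ 1 — holds

The relation is satisfied at x = 0.

Answer: Yes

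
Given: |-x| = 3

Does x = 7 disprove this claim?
Substitute x = 7 into the relation:
x = 7: LHS = |-7| = 7; 7 = 3 — FAILS

Since the claim fails at x = 7, this value is a counterexample.

Answer: Yes, x = 7 is a counterexample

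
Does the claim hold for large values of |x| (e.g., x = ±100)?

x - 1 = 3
x = 100: LHS = 100 - 1 = 99; 99 = 3 — FAILS
x = -100: LHS = (-100) - 1 = -101; -101 = 3 — FAILS

Answer: No, fails for both x = 100 and x = -100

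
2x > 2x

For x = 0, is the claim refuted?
Substitute x = 0 into the relation:
x = 0: LHS = 2·0 = 0, RHS = 2·0 = 0; 0 > 0 — FAILS

Since the claim fails at x = 0, this value is a counterexample.

Answer: Yes, x = 0 is a counterexample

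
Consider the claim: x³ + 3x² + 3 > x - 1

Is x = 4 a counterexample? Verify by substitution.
Substitute x = 4 into the relation:
x = 4: LHS = 4³ + 3·4² + 3 = 115, RHS = 4 - 1 = 3; 115 > 3 — holds

The claim holds here, so x = 4 is not a counterexample. (A counterexample exists elsewhere, e.g. x = -4.)

Answer: No, x = 4 is not a counterexample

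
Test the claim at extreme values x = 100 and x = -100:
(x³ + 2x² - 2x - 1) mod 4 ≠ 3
x = 100: LHS = (100³ + 2·100² - 2·100 - 1) mod 4 = 1019799 mod 4 = 3; 3 ≠ 3 — FAILS
x = -100: LHS = ((-100)³ + 2·(-100)² - 2·(-100) - 1) mod 4 = (-979801) mod 4 = 3; 3 ≠ 3 — FAILS

Answer: No, fails for both x = 100 and x = -100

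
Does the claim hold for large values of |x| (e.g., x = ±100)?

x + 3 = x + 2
x = 100: LHS = 100 + 3 = 103, RHS = 100 + 2 = 102; 103 = 102 — FAILS
x = -100: LHS = (-100) + 3 = -97, RHS = (-100) + 2 = -98; -97 = -98 — FAILS

Answer: No, fails for both x = 100 and x = -100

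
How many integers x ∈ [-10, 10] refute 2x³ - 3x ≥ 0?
Counterexamples in [-10, 10]: {-10, -9, -8, -7, -6, -5, -4, -3, -2, 1}.

Counting them gives 10 values.

Answer: 10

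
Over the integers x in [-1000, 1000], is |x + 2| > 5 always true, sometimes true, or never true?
Holds at x = 4: LHS = |4 + 2| = |6| = 6; 6 > 5 — holds
Fails at x = 0: LHS = |0 + 2| = |2| = 2; 2 > 5 — FAILS
It is satisfied by some integers in the range but not all.

Answer: Sometimes true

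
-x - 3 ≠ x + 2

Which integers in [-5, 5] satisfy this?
Track d = LHS − RHS over the integers in [-5, 5]. Equality would need d = 0, but d changes sign only between consecutive integers, jumping over 0:
x = -3: LHS = -(-3) - 3 = 0, RHS = (-3) + 2 = -1; 0 ≠ -1 — holds  (d = 1)
x = -2: LHS = -(-2) - 3 = -1, RHS = (-2) + 2 = 0; -1 ≠ 0 — holds  (d = -1)
Away from these crossings d keeps a constant sign, and checking every integer in [-5, 5] confirms d ≠ 0 throughout. Hence the two sides are never equal, so the relation holds for every integer in [-5, 5].

Answer: All integers in [-5, 5]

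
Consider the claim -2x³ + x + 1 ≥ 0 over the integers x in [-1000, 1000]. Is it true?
The claim fails at x = 2:
x = 2: LHS = -2·2³ + 2 + 1 = -13; -13 ≥ 0 — FAILS

Because a single integer refutes it, the statement is false.

Answer: False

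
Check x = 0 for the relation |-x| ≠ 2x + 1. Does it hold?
x = 0: LHS = |-0| = |0| = 0, RHS = 2·0 + 1 = 1; 0 ≠ 1 — holds

The relation is satisfied at x = 0.

Answer: Yes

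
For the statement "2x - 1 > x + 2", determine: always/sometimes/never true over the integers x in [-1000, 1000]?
Holds at x = 4: LHS = 2·4 - 1 = 7, RHS = 4 + 2 = 6; 7 > 6 — holds
Fails at x = 0: LHS = 2·0 - 1 = -1, RHS = 0 + 2 = 2; -1 > 2 — FAILS
It is satisfied by some integers in the range but not all.

Answer: Sometimes true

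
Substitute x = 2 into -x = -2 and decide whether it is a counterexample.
Substitute x = 2 into the relation:
x = 2: -2 = -2 — holds

The claim holds here, so x = 2 is not a counterexample. (A counterexample exists elsewhere, e.g. x = 0.)

Answer: No, x = 2 is not a counterexample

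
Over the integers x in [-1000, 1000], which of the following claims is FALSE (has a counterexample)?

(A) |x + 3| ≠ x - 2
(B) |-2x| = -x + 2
(A) Over all integers in [-1000, 1000], LHS − RHS is always positive; it is smallest at x = 0, where it equals 5:
x = 0: LHS = |0 + 3| = |3| = 3, RHS = 0 - 2 = -2; 3 ≠ -2 — holds
At the ends of the range:
x = -1000: LHS = |(-1000) + 3| = |-997| = 997, RHS = (-1000) - 2 = -1002; 997 ≠ -1002 — holds
x = 1000: LHS = |1000 + 3| = |1003| = 1003, RHS = 1000 - 2 = 998; 1003 ≠ 998 — holds
Hence LHS − RHS is never 0, i.e. the two sides are never equal, so the relation holds for every integer in [-1000, 1000].

(B) x = 0: LHS = |-2·0| = |0| = 0, RHS = -0 + 2 = 2; 0 = 2 — FAILS

Only (B) has a counterexample.

Answer: B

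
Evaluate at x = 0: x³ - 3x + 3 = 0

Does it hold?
x = 0: LHS = 0³ - 3·0 + 3 = 3; 3 = 0 — FAILS

The relation fails at x = 0, so x = 0 is a counterexample.

Answer: No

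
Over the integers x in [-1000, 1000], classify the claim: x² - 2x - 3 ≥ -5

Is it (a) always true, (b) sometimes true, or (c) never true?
Over all integers in [-1000, 1000], LHS − RHS is smallest at x = 1, where it equals 1:
x = 1: LHS = 1² - 2·1 - 3 = -4; -4 ≥ -5 — holds
At the ends of the range:
x = -1000: LHS = (-1000)² - 2·(-1000) - 3 = 1001997; 1001997 ≥ -5 — holds
x = 1000: LHS = 1000² - 2·1000 - 3 = 997997; 997997 ≥ -5 — holds
Hence LHS − RHS is never negative, i.e. LHS ≥ RHS throughout, so the relation holds for every integer in [-1000, 1000].

No counterexample exists.

Answer: Always true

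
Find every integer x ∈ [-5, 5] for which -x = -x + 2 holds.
Over all integers in [-5, 5], LHS − RHS is always negative; it is closest to 0 at x = 0, where it equals -2:
x = 0: LHS = -0 = 0, RHS = -0 + 2 = 2; 0 = 2 — FAILS
At the ends of the range:
x = -5: LHS = -(-5) = 5, RHS = -(-5) + 2 = 7; 5 = 7 — FAILS
x = 5: RHS = -5 + 2 = -3; -5 = -3 — FAILS
Hence LHS − RHS is never 0, i.e. the two sides are never equal, so the claimed relation (=) fails for every integer in [-5, 5].

Answer: None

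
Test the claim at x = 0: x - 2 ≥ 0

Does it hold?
x = 0: LHS = 0 - 2 = -2; -2 ≥ 0 — FAILS

The relation fails at x = 0, so x = 0 is a counterexample.

Answer: No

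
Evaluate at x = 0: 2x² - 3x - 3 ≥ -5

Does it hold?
x = 0: LHS = 2·0² - 3·0 - 3 = -3; -3 ≥ -5 — holds

The relation is satisfied at x = 0.

Answer: Yes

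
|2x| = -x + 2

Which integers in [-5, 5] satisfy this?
Holds for: {-2}
Fails for: {-5, -4, -3, -1, 0, 1, 2, 3, 4, 5}

Answer: {-2}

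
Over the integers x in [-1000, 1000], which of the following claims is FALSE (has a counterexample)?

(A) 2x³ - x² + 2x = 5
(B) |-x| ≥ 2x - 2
(A) x = 0: LHS = 2·0³ - 0² + 2·0 = 0; 0 = 5 — FAILS
(B) x = 3: LHS = |-3| = 3, RHS = 2·3 - 2 = 4; 3 ≥ 4 — FAILS

Answer: Both A and B are false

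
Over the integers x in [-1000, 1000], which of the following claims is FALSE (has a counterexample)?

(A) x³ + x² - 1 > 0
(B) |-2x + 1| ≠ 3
(A) x = 0: LHS = 0³ + 0² - 1 = -1; -1 > 0 — FAILS
(B) x = -1: LHS = |-2·(-1) + 1| = |3| = 3; 3 ≠ 3 — FAILS

Answer: Both A and B are false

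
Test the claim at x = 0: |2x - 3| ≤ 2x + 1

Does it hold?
x = 0: LHS = |2·0 - 3| = |-3| = 3, RHS = 2·0 + 1 = 1; 3 ≤ 1 — FAILS

The relation fails at x = 0, so x = 0 is a counterexample.

Answer: No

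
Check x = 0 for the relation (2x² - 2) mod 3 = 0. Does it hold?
x = 0: LHS = (2·0² - 2) mod 3 = (-2) mod 3 = 1; 1 = 0 — FAILS

The relation fails at x = 0, so x = 0 is a counterexample.

Answer: No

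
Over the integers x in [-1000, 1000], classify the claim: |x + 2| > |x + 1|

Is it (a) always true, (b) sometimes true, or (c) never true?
Holds at x = 0: LHS = |0 + 2| = |2| = 2, RHS = |0 + 1| = |1| = 1; 2 > 1 — holds
Fails at x = -2: LHS = |(-2) + 2| = |0| = 0, RHS = |(-2) + 1| = |-1| = 1; 0 > 1 — FAILS
It is satisfied by some integers in the range but not all.

Answer: Sometimes true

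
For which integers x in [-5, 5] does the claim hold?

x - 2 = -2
Holds for: {0}
Fails for: {-5, -4, -3, -2, -1, 1, 2, 3, 4, 5}

Answer: {0}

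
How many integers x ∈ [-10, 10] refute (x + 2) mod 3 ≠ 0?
Counterexamples in [-10, 10]: {-8, -5, -2, 1, 4, 7, 10}.

Counting them gives 7 values.

Answer: 7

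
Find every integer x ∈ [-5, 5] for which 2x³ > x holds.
Holds for: {1, 2, 3, 4, 5}
Fails for: {-5, -4, -3, -2, -1, 0}

Answer: {1, 2, 3, 4, 5}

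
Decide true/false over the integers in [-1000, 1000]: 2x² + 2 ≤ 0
The claim fails at x = 0:
x = 0: LHS = 2·0² + 2 = 2; 2 ≤ 0 — FAILS

Because a single integer refutes it, the statement is false.

Answer: False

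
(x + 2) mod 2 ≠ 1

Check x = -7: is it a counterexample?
Substitute x = -7 into the relation:
x = -7: LHS = ((-7) + 2) mod 2 = (-5) mod 2 = 1; 1 ≠ 1 — FAILS

Since the claim fails at x = -7, this value is a counterexample.

Answer: Yes, x = -7 is a counterexample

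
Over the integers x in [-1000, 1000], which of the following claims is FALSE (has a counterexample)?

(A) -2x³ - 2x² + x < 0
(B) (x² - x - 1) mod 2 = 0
(A) x = 0: LHS = -2·0³ - 2·0² + 0 = 0; 0 < 0 — FAILS
(B) x = 0: LHS = (0² - 0 - 1) mod 2 = (-1) mod 2 = 1; 1 = 0 — FAILS

Answer: Both A and B are false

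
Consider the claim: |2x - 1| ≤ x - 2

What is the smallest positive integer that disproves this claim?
Testing positive integers:
x = 1: LHS = |2·1 - 1| = |1| = 1, RHS = 1 - 2 = -1; 1 ≤ -1 — FAILS  ← smallest positive counterexample

Answer: x = 1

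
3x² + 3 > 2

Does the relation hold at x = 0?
x = 0: LHS = 3·0² + 3 = 3; 3 > 2 — holds

The relation is satisfied at x = 0.

Answer: Yes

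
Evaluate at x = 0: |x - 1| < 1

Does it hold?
x = 0: LHS = |0 - 1| = |-1| = 1; 1 < 1 — FAILS

The relation fails at x = 0, so x = 0 is a counterexample.

Answer: No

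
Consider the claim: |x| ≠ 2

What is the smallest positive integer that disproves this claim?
Testing positive integers:
x = 1: LHS = |1| = 1; 1 ≠ 2 — holds
x = 2: LHS = |2| = 2; 2 ≠ 2 — FAILS  ← smallest positive counterexample

Answer: x = 2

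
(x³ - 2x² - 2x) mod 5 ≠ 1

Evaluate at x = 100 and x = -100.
x = 100: LHS = (100³ - 2·100² - 2·100) mod 5 = 979800 mod 5 = 0; 0 ≠ 1 — holds
x = -100: LHS = ((-100)³ - 2·(-100)² - 2·(-100)) mod 5 = (-1019800) mod 5 = 0; 0 ≠ 1 — holds

Answer: Yes, holds for both x = 100 and x = -100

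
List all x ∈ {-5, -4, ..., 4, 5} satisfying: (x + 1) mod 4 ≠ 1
Holds for: {-5, -3, -2, -1, 1, 2, 3, 5}
Fails for: {-4, 0, 4}

Answer: {-5, -3, -2, -1, 1, 2, 3, 5}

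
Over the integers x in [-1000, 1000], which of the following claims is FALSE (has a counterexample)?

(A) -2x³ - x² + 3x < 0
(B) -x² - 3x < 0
(A) x = 0: LHS = -2·0³ - 0² + 3·0 = 0; 0 < 0 — FAILS
(B) x = 0: LHS = -0² - 3·0 = 0; 0 < 0 — FAILS

Answer: Both A and B are false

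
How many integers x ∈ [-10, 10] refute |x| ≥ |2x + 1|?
Counterexamples in [-10, 10]: {-10, -9, -8, -7, -6, -5, -4, -3, -2, 0, 1, 2, 3, 4, 5, 6, 7, 8, 9, 10}.

Counting them gives 20 values.

Answer: 20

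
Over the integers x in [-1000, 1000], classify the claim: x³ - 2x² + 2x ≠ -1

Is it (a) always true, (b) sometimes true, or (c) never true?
Track d = LHS − RHS over the integers in [-1000, 1000]. Equality would need d = 0, but d changes sign only between consecutive integers, jumping over 0:
x = -1: LHS = (-1)³ - 2·(-1)² + 2·(-1) = -5; -5 ≠ -1 — holds  (d = -4)
x = 0: LHS = 0³ - 2·0² + 2·0 = 0; 0 ≠ -1 — holds  (d = 1)
Away from these crossings d keeps a constant sign, and checking every integer in [-1000, 1000] confirms d ≠ 0 throughout. Hence the two sides are never equal, so the relation holds for every integer in [-1000, 1000].

No counterexample exists.

Answer: Always true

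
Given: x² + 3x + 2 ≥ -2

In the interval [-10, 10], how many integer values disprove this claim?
Over all integers in [-10, 10], LHS − RHS is smallest at x = -1, where it equals 2:
x = -1: LHS = (-1)² + 3·(-1) + 2 = 0; 0 ≥ -2 — holds
At the ends of the range:
x = -10: LHS = (-10)² + 3·(-10) + 2 = 72; 72 ≥ -2 — holds
x = 10: LHS = 10² + 3·10 + 2 = 132; 132 ≥ -2 — holds
Hence LHS − RHS is never negative, i.e. LHS ≥ RHS throughout, so the relation holds for every integer in [-10, 10].

No counterexample appears in that range.

Answer: 0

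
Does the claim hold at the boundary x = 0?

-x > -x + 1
x = 0: LHS = -0 = 0, RHS = -0 + 1 = 1; 0 > 1 — FAILS

The relation fails at x = 0, so x = 0 is a counterexample.

Answer: No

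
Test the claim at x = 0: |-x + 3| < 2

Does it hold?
x = 0: LHS = |-0 + 3| = |3| = 3; 3 < 2 — FAILS

The relation fails at x = 0, so x = 0 is a counterexample.

Answer: No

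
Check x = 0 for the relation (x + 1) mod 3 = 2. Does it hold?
x = 0: LHS = (0 + 1) mod 3 = 1 mod 3 = 1; 1 = 2 — FAILS

The relation fails at x = 0, so x = 0 is a counterexample.

Answer: No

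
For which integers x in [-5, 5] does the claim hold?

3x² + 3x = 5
Track d = LHS − RHS over the integers in [-5, 5]. Equality would need d = 0, but d changes sign only between consecutive integers, jumping over 0:
x = -2: LHS = 3·(-2)² + 3·(-2) = 6; 6 = 5 — FAILS  (d = 1)
x = -1: LHS = 3·(-1)² + 3·(-1) = 0; 0 = 5 — FAILS  (d = -5)
x = 0: LHS = 3·0² + 3·0 = 0; 0 = 5 — FAILS  (d = -5)
x = 1: LHS = 3·1² + 3·1 = 6; 6 = 5 — FAILS  (d = 1)
Away from these crossings d keeps a constant sign, and checking every integer in [-5, 5] confirms d ≠ 0 throughout. Hence the two sides are never equal, so the claimed relation (=) fails for every integer in [-5, 5].

Answer: None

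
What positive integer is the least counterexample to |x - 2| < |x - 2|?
Testing positive integers:
x = 1: LHS = |1 - 2| = |-1| = 1, RHS = |1 - 2| = |-1| = 1; 1 < 1 — FAILS  ← smallest positive counterexample

Answer: x = 1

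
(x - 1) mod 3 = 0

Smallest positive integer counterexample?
Testing positive integers:
x = 1: LHS = (1 - 1) mod 3 = 0 mod 3 = 0; 0 = 0 — holds
x = 2: LHS = (2 - 1) mod 3 = 1 mod 3 = 1; 1 = 0 — FAILS  ← smallest positive counterexample

Answer: x = 2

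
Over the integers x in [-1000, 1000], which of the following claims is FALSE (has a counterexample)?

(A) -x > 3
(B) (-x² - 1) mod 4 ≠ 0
(A) x = 0: LHS = -0 = 0; 0 > 3 — FAILS

(B) For a polynomial with integer coefficients, its value mod 4 depends only on x mod 4, so it suffices to check one representative of each residue class, x = 0, 1, 2, 3:
x = 0: LHS = (-0² - 1) mod 4 = (-1) mod 4 = 3; 3 ≠ 0 — holds
x = 1: LHS = (-1² - 1) mod 4 = (-2) mod 4 = 2; 2 ≠ 0 — holds
x = 2: LHS = (-2² - 1) mod 4 = (-5) mod 4 = 3; 3 ≠ 0 — holds
x = 3: LHS = (-3² - 1) mod 4 = (-10) mod 4 = 2; 2 ≠ 0 — holds
The relation holds in every residue class, so the relation holds for every integer in [-1000, 1000].

Only (A) has a counterexample.

Answer: A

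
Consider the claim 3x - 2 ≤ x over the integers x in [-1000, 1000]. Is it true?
The claim fails at x = 2:
x = 2: LHS = 3·2 - 2 = 4; 4 ≤ 2 — FAILS

Because a single integer refutes it, the statement is false.

Answer: False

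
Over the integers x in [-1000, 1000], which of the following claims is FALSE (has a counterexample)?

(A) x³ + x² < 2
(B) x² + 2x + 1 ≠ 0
(A) x = 1: LHS = 1³ + 1² = 2; 2 < 2 — FAILS
(B) x = -1: LHS = (-1)² + 2·(-1) + 1 = 0; 0 ≠ 0 — FAILS

Answer: Both A and B are false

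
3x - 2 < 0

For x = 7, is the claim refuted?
Substitute x = 7 into the relation:
x = 7: LHS = 3·7 - 2 = 19; 19 < 0 — FAILS

Since the claim fails at x = 7, this value is a counterexample.

Answer: Yes, x = 7 is a counterexample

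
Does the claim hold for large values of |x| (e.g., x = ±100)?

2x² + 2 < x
x = 100: LHS = 2·100² + 2 = 20002; 20002 < 100 — FAILS
x = -100: LHS = 2·(-100)² + 2 = 20002; 20002 < -100 — FAILS

Answer: No, fails for both x = 100 and x = -100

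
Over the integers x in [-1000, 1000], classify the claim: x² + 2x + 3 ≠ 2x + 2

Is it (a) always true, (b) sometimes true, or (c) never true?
Over all integers in [-1000, 1000], LHS − RHS is always positive; it is smallest at x = 0, where it equals 1:
x = 0: LHS = 0² + 2·0 + 3 = 3, RHS = 2·0 + 2 = 2; 3 ≠ 2 — holds
At the ends of the range:
x = -1000: LHS = (-1000)² + 2·(-1000) + 3 = 998003, RHS = 2·(-1000) + 2 = -1998; 998003 ≠ -1998 — holds
x = 1000: LHS = 1000² + 2·1000 + 3 = 1002003, RHS = 2·1000 + 2 = 2002; 1002003 ≠ 2002 — holds
Hence LHS − RHS is never 0, i.e. the two sides are never equal, so the relation holds for every integer in [-1000, 1000].

No counterexample exists.

Answer: Always true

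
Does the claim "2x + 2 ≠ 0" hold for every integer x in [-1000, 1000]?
The claim fails at x = -1:
x = -1: LHS = 2·(-1) + 2 = 0; 0 ≠ 0 — FAILS

Because a single integer refutes it, the statement is false.

Answer: False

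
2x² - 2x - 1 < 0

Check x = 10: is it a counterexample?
Substitute x = 10 into the relation:
x = 10: LHS = 2·10² - 2·10 - 1 = 179; 179 < 0 — FAILS

Since the claim fails at x = 10, this value is a counterexample.

Answer: Yes, x = 10 is a counterexample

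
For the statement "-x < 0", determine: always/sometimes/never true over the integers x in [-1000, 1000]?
Holds at x = 1: -1 < 0 — holds
Fails at x = 0: LHS = -0 = 0; 0 < 0 — FAILS
It is satisfied by some integers in the range but not all.

Answer: Sometimes true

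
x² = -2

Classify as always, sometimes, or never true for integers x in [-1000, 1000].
Over all integers in [-1000, 1000], LHS − RHS is always positive; it is smallest at x = 0, where it equals 2:
x = 0: LHS = 0² = 0; 0 = -2 — FAILS
At the ends of the range:
x = -1000: LHS = (-1000)² = 1000000; 1000000 = -2 — FAILS
x = 1000: LHS = 1000² = 1000000; 1000000 = -2 — FAILS
Hence LHS − RHS is never 0, i.e. the two sides are never equal, so the claimed relation (=) fails for every integer in [-1000, 1000].

No integer in the range satisfies it.

Answer: Never true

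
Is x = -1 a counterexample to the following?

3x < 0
Substitute x = -1 into the relation:
x = -1: LHS = 3·(-1) = -3; -3 < 0 — holds

The claim holds here, so x = -1 is not a counterexample. (A counterexample exists elsewhere, e.g. x = 0.)

Answer: No, x = -1 is not a counterexample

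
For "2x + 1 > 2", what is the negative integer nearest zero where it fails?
Testing negative integers from -1 downward:
x = -1: LHS = 2·(-1) + 1 = -1; -1 > 2 — FAILS  ← closest negative counterexample to 0

Answer: x = -1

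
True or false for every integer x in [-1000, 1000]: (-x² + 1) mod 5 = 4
The claim fails at x = 0:
x = 0: LHS = (-0² + 1) mod 5 = 1 mod 5 = 1; 1 = 4 — FAILS

Because a single integer refutes it, the statement is false.

Answer: False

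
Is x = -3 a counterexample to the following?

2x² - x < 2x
Substitute x = -3 into the relation:
x = -3: LHS = 2·(-3)² - (-3) = 21, RHS = 2·(-3) = -6; 21 < -6 — FAILS

Since the claim fails at x = -3, this value is a counterexample.

Answer: Yes, x = -3 is a counterexample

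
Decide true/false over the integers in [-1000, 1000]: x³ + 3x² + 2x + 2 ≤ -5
The claim fails at x = 0:
x = 0: LHS = 0³ + 3·0² + 2·0 + 2 = 2; 2 ≤ -5 — FAILS

Because a single integer refutes it, the statement is false.

Answer: False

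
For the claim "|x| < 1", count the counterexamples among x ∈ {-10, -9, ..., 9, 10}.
Counterexamples in [-10, 10]: {-10, -9, -8, -7, -6, -5, -4, -3, -2, -1, 1, 2, 3, 4, 5, 6, 7, 8, 9, 10}.

Counting them gives 20 values.

Answer: 20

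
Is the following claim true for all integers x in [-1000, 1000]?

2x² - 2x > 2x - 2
The claim fails at x = 1:
x = 1: LHS = 2·1² - 2·1 = 0, RHS = 2·1 - 2 = 0; 0 > 0 — FAILS

Because a single integer refutes it, the statement is false.

Answer: False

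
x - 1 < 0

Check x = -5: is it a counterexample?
Substitute x = -5 into the relation:
x = -5: LHS = (-5) - 1 = -6; -6 < 0 — holds

The claim holds here, so x = -5 is not a counterexample. (A counterexample exists elsewhere, e.g. x = 1.)

Answer: No, x = -5 is not a counterexample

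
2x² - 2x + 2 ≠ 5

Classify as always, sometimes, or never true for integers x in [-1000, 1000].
Track d = LHS − RHS over the integers in [-1000, 1000]. Equality would need d = 0, but d changes sign only between consecutive integers, jumping over 0:
x = -1: LHS = 2·(-1)² - 2·(-1) + 2 = 6; 6 ≠ 5 — holds  (d = 1)
x = 0: LHS = 2·0² - 2·0 + 2 = 2; 2 ≠ 5 — holds  (d = -3)
x = 1: LHS = 2·1² - 2·1 + 2 = 2; 2 ≠ 5 — holds  (d = -3)
x = 2: LHS = 2·2² - 2·2 + 2 = 6; 6 ≠ 5 — holds  (d = 1)
Away from these crossings d keeps a constant sign, and checking every integer in [-1000, 1000] confirms d ≠ 0 throughout. Hence the two sides are never equal, so the relation holds for every integer in [-1000, 1000].

No counterexample exists.

Answer: Always true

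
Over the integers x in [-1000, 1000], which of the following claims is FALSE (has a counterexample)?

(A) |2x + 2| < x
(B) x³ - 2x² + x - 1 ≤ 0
(A) x = 0: LHS = |2·0 + 2| = |2| = 2; 2 < 0 — FAILS
(B) x = 2: LHS = 2³ - 2·2² + 2 - 1 = 1; 1 ≤ 0 — FAILS

Answer: Both A and B are false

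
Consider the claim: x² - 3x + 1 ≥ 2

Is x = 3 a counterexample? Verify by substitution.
Substitute x = 3 into the relation:
x = 3: LHS = 3² - 3·3 + 1 = 1; 1 ≥ 2 — FAILS

Since the claim fails at x = 3, this value is a counterexample.

Answer: Yes, x = 3 is a counterexample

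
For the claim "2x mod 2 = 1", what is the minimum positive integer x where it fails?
Testing positive integers:
x = 1: LHS = (2·1) mod 2 = 2 mod 2 = 0; 0 = 1 — FAILS  ← smallest positive counterexample

Answer: x = 1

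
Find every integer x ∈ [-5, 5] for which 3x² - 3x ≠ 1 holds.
Track d = LHS − RHS over the integers in [-5, 5]. Equality would need d = 0, but d changes sign only between consecutive integers, jumping over 0:
x = -1: LHS = 3·(-1)² - 3·(-1) = 6; 6 ≠ 1 — holds  (d = 5)
x = 0: LHS = 3·0² - 3·0 = 0; 0 ≠ 1 — holds  (d = -1)
x = 1: LHS = 3·1² - 3·1 = 0; 0 ≠ 1 — holds  (d = -1)
x = 2: LHS = 3·2² - 3·2 = 6; 6 ≠ 1 — holds  (d = 5)
Away from these crossings d keeps a constant sign, and checking every integer in [-5, 5] confirms d ≠ 0 throughout. Hence the two sides are never equal, so the relation holds for every integer in [-5, 5].

Answer: All integers in [-5, 5]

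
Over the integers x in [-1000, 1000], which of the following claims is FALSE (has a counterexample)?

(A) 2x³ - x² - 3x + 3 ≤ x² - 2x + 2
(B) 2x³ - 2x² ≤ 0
(A) x = 0: LHS = 2·0³ - 0² - 3·0 + 3 = 3, RHS = 0² - 2·0 + 2 = 2; 3 ≤ 2 — FAILS
(B) x = 2: LHS = 2·2³ - 2·2² = 8; 8 ≤ 0 — FAILS

Answer: Both A and B are false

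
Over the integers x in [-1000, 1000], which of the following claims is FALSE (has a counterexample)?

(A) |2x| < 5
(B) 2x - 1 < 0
(A) x = 3: LHS = |2·3| = |6| = 6; 6 < 5 — FAILS
(B) x = 1: LHS = 2·1 - 1 = 1; 1 < 0 — FAILS

Answer: Both A and B are false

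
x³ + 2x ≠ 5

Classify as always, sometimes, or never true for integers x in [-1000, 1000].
Track d = LHS − RHS over the integers in [-1000, 1000]. Equality would need d = 0, but d changes sign only between consecutive integers, jumping over 0:
x = 1: LHS = 1³ + 2·1 = 3; 3 ≠ 5 — holds  (d = -2)
x = 2: LHS = 2³ + 2·2 = 12; 12 ≠ 5 — holds  (d = 7)
Away from these crossings d keeps a constant sign, and checking every integer in [-1000, 1000] confirms d ≠ 0 throughout. Hence the two sides are never equal, so the relation holds for every integer in [-1000, 1000].

No counterexample exists.

Answer: Always true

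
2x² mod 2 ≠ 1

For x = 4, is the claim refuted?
Substitute x = 4 into the relation:
x = 4: LHS = (2·4²) mod 2 = 32 mod 2 = 0; 0 ≠ 1 — holds

The relation holds at x = 4, so it is not a counterexample.

Answer: No, x = 4 is not a counterexample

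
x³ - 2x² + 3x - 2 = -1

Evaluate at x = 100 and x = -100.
x = 100: LHS = 100³ - 2·100² + 3·100 - 2 = 980298; 980298 = -1 — FAILS
x = -100: LHS = (-100)³ - 2·(-100)² + 3·(-100) - 2 = -1020302; -1020302 = -1 — FAILS

Answer: No, fails for both x = 100 and x = -100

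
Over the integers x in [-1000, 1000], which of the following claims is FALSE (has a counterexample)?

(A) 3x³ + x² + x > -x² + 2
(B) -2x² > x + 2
(A) x = 0: LHS = 3·0³ + 0² + 0 = 0, RHS = -0² + 2 = 2; 0 > 2 — FAILS
(B) x = 0: LHS = -2·0² = 0, RHS = 0 + 2 = 2; 0 > 2 — FAILS

Answer: Both A and B are false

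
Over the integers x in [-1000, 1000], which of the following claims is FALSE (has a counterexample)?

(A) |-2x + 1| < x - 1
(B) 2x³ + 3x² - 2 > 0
(A) x = 0: LHS = |-2·0 + 1| = |1| = 1, RHS = 0 - 1 = -1; 1 < -1 — FAILS
(B) x = 0: LHS = 2·0³ + 3·0² - 2 = -2; -2 > 0 — FAILS

Answer: Both A and B are false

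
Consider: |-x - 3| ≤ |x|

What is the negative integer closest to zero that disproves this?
Testing negative integers from -1 downward:
x = -1: LHS = |-(-1) - 3| = |-2| = 2, RHS = |-1| = 1; 2 ≤ 1 — FAILS  ← closest negative counterexample to 0

Answer: x = -1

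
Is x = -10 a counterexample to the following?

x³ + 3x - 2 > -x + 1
Substitute x = -10 into the relation:
x = -10: LHS = (-10)³ + 3·(-10) - 2 = -1032, RHS = -(-10) + 1 = 11; -1032 > 11 — FAILS

Since the claim fails at x = -10, this value is a counterexample.

Answer: Yes, x = -10 is a counterexample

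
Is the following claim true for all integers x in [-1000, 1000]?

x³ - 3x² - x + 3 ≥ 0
The claim fails at x = 2:
x = 2: LHS = 2³ - 3·2² - 2 + 3 = -3; -3 ≥ 0 — FAILS

Because a single integer refutes it, the statement is false.

Answer: False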